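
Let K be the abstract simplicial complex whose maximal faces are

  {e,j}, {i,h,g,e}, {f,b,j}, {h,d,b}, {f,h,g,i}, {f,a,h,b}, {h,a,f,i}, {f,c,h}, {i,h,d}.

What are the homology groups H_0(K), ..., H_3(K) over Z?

Take the total order a < b < c < d < e < f < g < h < i < j on the vertex set. Then K (dimension 3) consists of the simplices:

  0-simplices (10): a, b, c, d, e, f, g, h, i, j
  1-simplices (23): ab, af, ah, ai, bd, bf, bh, bj, cf, ch, dh, di, eg, eh, ei, ej, fg, fh, fi, fj, gh, gi, hi
  2-simplices (17): abf, abh, afh, afi, ahi, bdh, bfh, bfj, cfh, dhi, egh, egi, ehi, fgh, fgi, fhi, ghi
  3-simplices (4): abfh, afhi, eghi, fghi

giving chain groups C_0 ≅ Z^10, C_1 ≅ Z^23, C_2 ≅ Z^17, C_3 ≅ Z^4.

∂_1: C_1 → C_0 sends each edge [p,q] (with p < q) to q − p. For instance
  ∂fj = j − f.
The 10×23 boundary matrix has rank 9 and Smith normal form diag(1,1,1,1,1,1,1,1,1).

∂_2: C_2 → C_1 sends each 2-simplex [p,q,r] to [q,r] − [p,r] + [p,q]. For instance
  ∂egh = gh − eh + eg,
  ∂ehi = hi − ei + eh.
This gives a 23×17 integer matrix of rank 13; reducing to Smith normal form yields diagonal entries (1,1,1,1,1,1,1,1,1,1,1,1,1).

∂_3: C_3 → C_2 sends each 3-simplex σ to the alternating sum Σ_i (−1)^i (σ with its i-th vertex removed). For instance
  ∂abfh = bfh − afh + abh − abf,
  ∂fghi = ghi − fhi + fgi − fgh.
The 17×4 boundary matrix has rank 4 and Smith normal form diag(1,1,1,1).

Now H_k = ker ∂_k / im ∂_{k+1}, so:

  H_0: rank C_0 − rank ∂_1 = 10 − 9 = 1, and the invariant factors of ∂_1 are all 1, so H_0 ≅ Z.
  H_1: rank ker ∂_1 − rank ∂_2 = (23 − 9) − 13 = 1, and the invariant factors of ∂_2 are all 1, so H_1 ≅ Z.
  H_2: rank ker ∂_2 − rank ∂_3 = (17 − 13) − 4 = 0, and the invariant factors of ∂_3 are all 1, so H_2 ≅ 0.
  H_3: rank ker ∂_3 − rank ∂_4 = (4 − 4) − 0 = 0, and there is no ∂_4, so H_3 ≅ 0.

H_0 ≅ Z,  H_1 ≅ Z,  H_2 = 0,  H_3 = 0.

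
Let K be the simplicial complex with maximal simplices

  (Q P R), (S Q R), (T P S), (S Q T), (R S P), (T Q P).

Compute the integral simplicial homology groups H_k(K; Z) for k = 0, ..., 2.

Fix the vertex order P < Q < R < S < T and write every simplex with vertices in increasing order. Then dim K = 2 and the simplices of K are:

  0-simplices (5): P, Q, R, S, T
  1-simplices (9): PQ, PR, PS, PT, QR, QS, QT, RS, ST
  2-simplices (6): PQR, PQT, PRS, PST, QRS, QST

giving chain groups C_0 ≅ Z^5, C_1 ≅ Z^9, C_2 ≅ Z^6.

The boundary map ∂_1: C_1 → C_0 is given by ∂[p,q] = [q] − [p].
The resulting 5×9 matrix has rank 4, and its Smith normal form has invariant factors (1,1,1,1).

∂_2: C_2 → C_1 sends each 2-simplex [p,q,r] to [q,r] − [p,r] + [p,q]. For instance
  ∂PST = ST − PT + PS,
  ∂QRS = RS − QS + QR.
As a 9×6 matrix over Z this has rank 5, with invariant factors (1,1,1,1,1).

Now H_k = ker ∂_k / im ∂_{k+1}, so:

  H_0: rank C_0 − rank ∂_1 = 5 − 4 = 1, and the invariant factors of ∂_1 are all 1, so H_0 ≅ Z.
  H_1: rank ker ∂_1 − rank ∂_2 = (9 − 4) − 5 = 0, and the invariant factors of ∂_2 are all 1, so H_1 ≅ 0.
  H_2: rank ker ∂_2 − rank ∂_3 = (6 − 5) − 0 = 1, and there is no ∂_3, so H_2 ≅ Z.

H_0 = Z,  H_1 = 0,  H_2 = Z.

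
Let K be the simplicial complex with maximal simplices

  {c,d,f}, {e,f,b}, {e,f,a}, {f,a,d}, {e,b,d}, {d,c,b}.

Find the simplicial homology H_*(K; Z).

H_0 = Z,  H_1 = Z,  H_2 = 0.

Fix the vertex order a < b < c < d < e < f and write every simplex with vertices in increasing order. Then dim K = 2 and the simplices of K are:

  0-simplices (6): a, b, c, d, e, f
  1-simplices (12): ad, ae, af, bc, bd, be, bf, cd, cf, de, df, ef
  2-simplices (6): adf, aef, bcd, bde, bef, cdf

Hence C_0 ≅ Z^6, C_1 ≅ Z^12, C_2 ≅ Z^6.

The boundary map ∂_1: C_1 → C_0 is given by ∂[p,q] = [q] − [p]. For instance
  ∂ef = f − e.
This gives a 6×12 integer matrix of rank 5; reducing to Smith normal form yields diagonal entries (1,1,1,1,1).

∂_2: C_2 → C_1 acts by ∂[p,q,r] = [q,r] − [p,r] + [p,q]. For instance
  ∂bcd = cd − bd + bc,
  ∂bef = ef − bf + be.
As a 12×6 matrix over Z this has rank 6, with invariant factors (1,1,1,1,1,1).

Reading off H_k = ker ∂_k / im ∂_{k+1}:

  H_0: rank C_0 − rank ∂_1 = 6 − 5 = 1, and the invariant factors of ∂_1 are all 1, so H_0 = Z.
  H_1: rank ker ∂_1 − rank ∂_2 = (12 − 5) − 6 = 1, and the invariant factors of ∂_2 are all 1, so H_1 = Z.
  H_2: rank ker ∂_2 − rank ∂_3 = (6 − 6) − 0 = 0, and there is no ∂_3, so H_2 = 0.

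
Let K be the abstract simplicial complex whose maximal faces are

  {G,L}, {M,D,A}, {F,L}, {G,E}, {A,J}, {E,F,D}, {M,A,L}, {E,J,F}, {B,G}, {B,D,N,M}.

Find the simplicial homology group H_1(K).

Fix the vertex order A < B < D < E < F < G < J < L < M < N and write every simplex with vertices in increasing order. Then dim K = 3 and the simplices of K are:

  0-simplices (10): A, B, D, E, F, G, J, L, M, N
  1-simplices (20): AD, AJ, AL, AM, BD, BG, BM, BN, DE, DF, DM, DN, EF, EG, EJ, FJ, FL, GL, LM, MN
  2-simplices (8): ADM, ALM, BDM, BDN, BMN, DEF, DMN, EFJ
  3-simplices (1): BDMN

Hence C_0 ≅ Z^10, C_1 ≅ Z^20, C_2 ≅ Z^8, C_3 ≅ Z^1.

∂_1: C_1 → C_0 is given by ∂[p,q] = [q] − [p]. For instance
  ∂LM = M − L.
The 10×20 boundary matrix has rank 9 and Smith normal form diag(1,1,1,1,1,1,1,1,1).

The boundary map ∂_2: C_2 → C_1 acts by ∂[p,q,r] = [q,r] − [p,r] + [p,q]. For instance
  ∂ALM = LM − AM + AL,
  ∂EFJ = FJ − EJ + EF.
The 20×8 boundary matrix has rank 7 and Smith normal form diag(1,1,1,1,1,1,1).

The boundary map ∂_3: C_3 → C_2 sends each 3-simplex σ to the alternating sum Σ_i (−1)^i (σ with its i-th vertex removed). For instance
  ∂BDMN = DMN − BMN + BDN − BDM.
The resulting 8×1 matrix has rank 1, and its Smith normal form has invariant factors (1).

Computing H_k = (kernel of ∂_k) / (image of ∂_{k+1}):

  H_1: rank ker ∂_1 − rank ∂_2 = (20 − 9) − 7 = 4, and the invariant factors of ∂_2 are all 1, so H_1 = Z^4.

H_1 ≅ Z^4.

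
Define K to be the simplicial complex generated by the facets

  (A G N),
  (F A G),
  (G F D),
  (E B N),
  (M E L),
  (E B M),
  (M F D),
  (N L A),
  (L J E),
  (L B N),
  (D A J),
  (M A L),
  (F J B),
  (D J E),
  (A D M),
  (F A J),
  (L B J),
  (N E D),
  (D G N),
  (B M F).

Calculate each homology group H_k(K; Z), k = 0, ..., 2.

H_0 ≅ Z,  H_1 ≅ Z × Z/2,  H_2 = 0.

Order the vertices as A < B < D < E < F < G < J < L < M < N. Listing each simplex with vertices in this order, K has dimension 2 with simplices:

  0-simplices (10): A, B, D, E, F, G, J, L, M, N
  1-simplices (30): AD, AF, AG, AJ, AL, AM, AN, BE, BF, BJ, BL, BM, BN, DE, DF, DG, DJ, DM, DN, EJ, EL, EM, EN, FG, FJ, FM, GN, JL, LM, LN
  2-simplices (20): ADJ, ADM, AFG, AFJ, AGN, ALM, ALN, BEM, BEN, BFJ, BFM, BJL, BLN, DEJ, DEN, DFG, DFM, DGN, EJL, ELM

Hence C_0 ≅ Z^10, C_1 ≅ Z^30, C_2 ≅ Z^20.

∂_1: C_1 → C_0 sends each edge [p,q] (with p < q) to q − p. For instance
  ∂AL = L − A.
The resulting 10×30 matrix has rank 9, and its Smith normal form has invariant factors (1,1,1,1,1,1,1,1,1).

∂_2: C_2 → C_1 acts by ∂[p,q,r] = [q,r] − [p,r] + [p,q]. For instance
  ∂DEJ = EJ − DJ + DE,
  ∂AFG = FG − AG + AF.
The resulting 30×20 matrix has rank 20, and its Smith normal form has invariant factors (1,1,1,1,1,1,1,1,1,1,1,1,1,1,1,1,1,1,1,2).

From H_k ≅ ker(∂_k) / im(∂_{k+1}) we obtain:

  H_0: rank C_0 − rank ∂_1 = 10 − 9 = 1, and the invariant factors of ∂_1 are all 1, so H_0 = Z.
  H_1: rank ker ∂_1 − rank ∂_2 = (30 − 9) − 20 = 1, and ∂_2 has invariant factor 2 > 1, so H_1 = Z × Z/2.
  H_2: rank ker ∂_2 − rank ∂_3 = (20 − 20) − 0 = 0, and there is no ∂_3, so H_2 = 0.

(K is a triangulation of the Klein bottle.)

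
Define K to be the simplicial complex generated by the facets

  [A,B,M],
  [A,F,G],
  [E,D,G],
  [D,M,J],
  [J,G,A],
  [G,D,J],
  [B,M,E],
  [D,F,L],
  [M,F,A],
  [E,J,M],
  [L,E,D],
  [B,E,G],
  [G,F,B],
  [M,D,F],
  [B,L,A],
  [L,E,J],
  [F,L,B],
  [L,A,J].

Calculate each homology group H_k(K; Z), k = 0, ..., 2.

K has 9 vertices, 27 edges, 18 triangles.
rank ∂_0 = 0, rank ∂_1 = 8 ⇒ b_0 = 9 − 0 − 8 = 1; all invariant factors of ∂_1 are 1 so no torsion. So H_0 ≅ Z.
rank ∂_1 = 8, rank ∂_2 = 18 ⇒ b_1 = 27 − 8 − 18 = 1; ∂_2 has invariant factor(s) [2] giving torsion. So H_1 ≅ Z ⊕ Z/2Z.
rank ∂_2 = 18, rank ∂_3 = 0 ⇒ b_2 = 18 − 18 − 0 = 0. So H_2 ≅ 0.

H_0 = Z,  H_1 = Z ⊕ Z/2Z,  H_2 = 0.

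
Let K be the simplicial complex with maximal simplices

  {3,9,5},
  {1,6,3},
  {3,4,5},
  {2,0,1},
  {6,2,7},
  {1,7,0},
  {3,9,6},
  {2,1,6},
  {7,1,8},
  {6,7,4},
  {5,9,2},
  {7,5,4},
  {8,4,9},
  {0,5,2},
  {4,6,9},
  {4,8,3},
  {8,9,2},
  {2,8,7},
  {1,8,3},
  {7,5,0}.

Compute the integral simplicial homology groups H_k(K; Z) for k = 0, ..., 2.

We work with the vertex ordering 0 < 1 < 2 < 3 < 4 < 5 < 6 < 7 < 8 < 9. The simplices of K, each written with vertices in increasing order, are:

  0-simplices (10): [0], [1], [2], [3], [4], [5], [6], [7], [8], [9]
  1-simplices (30): (30 of them)
  2-simplices (20): (20 of them)

so the chain groups are C_0 ≅ Z^10, C_1 ≅ Z^30, C_2 ≅ Z^20.

The boundary map ∂_1: C_1 → C_0 maps an edge to its endpoints' difference, ∂[p,q] = q − p. For instance
  ∂[3,8] = [8] − [3].
This gives a 10×30 integer matrix of rank 9; reducing to Smith normal form yields diagonal entries (1,1,1,1,1,1,1,1,1).

Boundary ∂_2: C_2 → C_1 maps a triangle to the signed sum of its edges. For instance
  ∂[4,6,9] = [6,9] − [4,9] + [4,6],
  ∂[2,6,7] = [6,7] − [2,7] + [2,6].
This gives a 30×20 integer matrix of rank 20; reducing to Smith normal form yields diagonal entries (1,1,1,1,1,1,1,1,1,1,1,1,1,1,1,1,1,1,1,2).

Reading off H_k = ker ∂_k / im ∂_{k+1}:

  H_0: rank C_0 − rank ∂_1 = 10 − 9 = 1, and the invariant factors of ∂_1 are all 1, so H_0 = Z.
  H_1: rank ker ∂_1 − rank ∂_2 = (30 − 9) − 20 = 1, and ∂_2 has invariant factor 2 > 1, so H_1 = Z ⊕ Z/2Z.
  H_2: rank ker ∂_2 − rank ∂_3 = (20 − 20) − 0 = 0, and there is no ∂_3, so H_2 = 0.

H_0 = Z,  H_1 = Z ⊕ Z/2Z,  H_2 = 0.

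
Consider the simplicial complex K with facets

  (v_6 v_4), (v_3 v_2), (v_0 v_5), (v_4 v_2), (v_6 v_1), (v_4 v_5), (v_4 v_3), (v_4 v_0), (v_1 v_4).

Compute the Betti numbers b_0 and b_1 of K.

Take the total order v_0 < v_1 < v_2 < v_3 < v_4 < v_5 < v_6 on the vertex set. Then K (dimension 1) consists of the simplices:

  0-simplices (7): [v_0], [v_1], [v_2], [v_3], [v_4], [v_5], [v_6]
  1-simplices (9): [v_0,v_4], [v_0,v_5], [v_1,v_4], [v_1,v_6], [v_2,v_3], [v_2,v_4], [v_3,v_4], [v_4,v_5], [v_4,v_6]

Hence C_0 ≅ Z^7, C_1 ≅ Z^9.

Boundary ∂_1: C_1 → C_0 maps an edge to its endpoints' difference, ∂[p,q] = q − p. For instance
  ∂[v_2,v_4] = [v_4] − [v_2].
The resulting 7×9 matrix has rank 6, and its Smith normal form has invariant factors (1,1,1,1,1,1).

Reading off H_k = ker ∂_k / im ∂_{k+1}:

  H_0: rank C_0 − rank ∂_1 = 7 − 6 = 1, and the invariant factors of ∂_1 are all 1, so H_0 ≅ Z.
  H_1: rank ker ∂_1 − rank ∂_2 = (9 − 6) − 0 = 3, and there is no ∂_2, so H_1 ≅ Z^3.

(K is a triangulation of a wedge of 3 circles.)

Hence the Betti numbers are b_0 = 1, b_1 = 3.

b_0 = 1, b_1 = 3.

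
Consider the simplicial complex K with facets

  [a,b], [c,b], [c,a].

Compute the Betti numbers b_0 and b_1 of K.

K has 3 vertices, 3 edges.
rank ∂_0 = 0, rank ∂_1 = 2 ⇒ b_0 = 3 − 0 − 2 = 1; all invariant factors of ∂_1 are 1 so no torsion. So H_0 ≅ Z.
rank ∂_1 = 2, rank ∂_2 = 0 ⇒ b_1 = 3 − 2 − 0 = 1. So H_1 ≅ Z.

b_0 = 1, b_1 = 1.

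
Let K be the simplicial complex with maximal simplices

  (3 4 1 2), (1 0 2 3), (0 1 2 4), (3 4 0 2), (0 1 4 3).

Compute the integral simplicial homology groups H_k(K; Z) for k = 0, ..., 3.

H_0 ≅ Z,  H_1 = 0,  H_2 = 0,  H_3 ≅ Z.

Fix the vertex order 0 < 1 < 2 < 3 < 4 and write every simplex with vertices in increasing order. Then dim K = 3 and the simplices of K are:

  0-simplices (5): [0], [1], [2], [3], [4]
  1-simplices (10): [0,1], [0,2], [0,3], [0,4], [1,2], [1,3], [1,4], [2,3], [2,4], [3,4]
  2-simplices (10): [0,1,2], [0,1,3], [0,1,4], [0,2,3], [0,2,4], [0,3,4], [1,2,3], [1,2,4], [1,3,4], [2,3,4]
  3-simplices (5): [0,1,2,3], [0,1,2,4], [0,1,3,4], [0,2,3,4], [1,2,3,4]

Hence C_0 ≅ Z^5, C_1 ≅ Z^10, C_2 ≅ Z^10, C_3 ≅ Z^5.

Boundary ∂_1: C_1 → C_0 sends each edge [p,q] (with p < q) to q − p. For instance
  ∂[0,1] = [1] − [0].
This gives a 5×10 integer matrix of rank 4; reducing to Smith normal form yields diagonal entries (1,1,1,1).

The boundary map ∂_2: C_2 → C_1 maps a triangle to the signed sum of its edges. For instance
  ∂[0,1,2] = [1,2] − [0,2] + [0,1],
  ∂[0,2,3] = [2,3] − [0,3] + [0,2].
This gives a 10×10 integer matrix of rank 6; reducing to Smith normal form yields diagonal entries (1,1,1,1,1,1).

The boundary map ∂_3: C_3 → C_2 sends each 3-simplex σ to the alternating sum Σ_i (−1)^i (σ with its i-th vertex removed). For instance
  ∂[0,1,2,4] = [1,2,4] − [0,2,4] + [0,1,4] − [0,1,2],
  ∂[0,1,2,3] = [1,2,3] − [0,2,3] + [0,1,3] − [0,1,2].
As a 10×5 matrix over Z this has rank 4, with invariant factors (1,1,1,1).

Computing H_k = (kernel of ∂_k) / (image of ∂_{k+1}):

  H_0: rank C_0 − rank ∂_1 = 5 − 4 = 1, and the invariant factors of ∂_1 are all 1, so H_0 = Z.
  H_1: rank ker ∂_1 − rank ∂_2 = (10 − 4) − 6 = 0, and the invariant factors of ∂_2 are all 1, so H_1 = 0.
  H_2: rank ker ∂_2 − rank ∂_3 = (10 − 6) − 4 = 0, and the invariant factors of ∂_3 are all 1, so H_2 = 0.
  H_3: rank ker ∂_3 − rank ∂_4 = (5 − 4) − 0 = 1, and there is no ∂_4, so H_3 = Z.

As a check, the Euler characteristic is 5 − 10 + 10 − 5 = 0, which agrees with 1 − 0 + 0 − 1 = 0.
(K is a triangulation of the 3-sphere S^3.)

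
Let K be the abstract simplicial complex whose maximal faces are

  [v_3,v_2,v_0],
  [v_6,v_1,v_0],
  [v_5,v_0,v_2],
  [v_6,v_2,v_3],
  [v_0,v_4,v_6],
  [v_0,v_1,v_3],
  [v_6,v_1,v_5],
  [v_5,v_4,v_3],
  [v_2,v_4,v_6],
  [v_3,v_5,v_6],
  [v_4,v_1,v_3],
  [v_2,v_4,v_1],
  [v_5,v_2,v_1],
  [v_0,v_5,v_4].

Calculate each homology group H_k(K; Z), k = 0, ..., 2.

Order the vertices as v_0 < v_1 < v_2 < v_3 < v_4 < v_5 < v_6. Listing each simplex with vertices in this order, K has dimension 2 with simplices:

  0-simplices (7): [v_0], [v_1], [v_2], [v_3], [v_4], [v_5], [v_6]
  1-simplices (21): (21 of them)
  2-simplices (14): (14 of them)

giving chain groups C_0 ≅ Z^7, C_1 ≅ Z^21, C_2 ≅ Z^14.

Boundary ∂_1: C_1 → C_0 sends each edge [p,q] (with p < q) to q − p. For instance
  ∂[v_1,v_3] = [v_3] − [v_1].
As a 7×21 matrix over Z this has rank 6, with invariant factors (1,1,1,1,1,1).

Boundary ∂_2: C_2 → C_1 maps a triangle to the signed sum of its edges. For instance
  ∂[v_0,v_2,v_3] = [v_2,v_3] − [v_0,v_3] + [v_0,v_2],
  ∂[v_0,v_4,v_5] = [v_4,v_5] − [v_0,v_5] + [v_0,v_4].
The 21×14 boundary matrix has rank 13 and Smith normal form diag(1,1,1,1,1,1,1,1,1,1,1,1,1).

From H_k ≅ ker(∂_k) / im(∂_{k+1}) we obtain:

  H_0: rank C_0 − rank ∂_1 = 7 − 6 = 1, and the invariant factors of ∂_1 are all 1, so H_0 = Z.
  H_1: rank ker ∂_1 − rank ∂_2 = (21 − 6) − 13 = 2, and the invariant factors of ∂_2 are all 1, so H_1 = Z^2.
  H_2: rank ker ∂_2 − rank ∂_3 = (14 − 13) − 0 = 1, and there is no ∂_3, so H_2 = Z.

H_0 ≅ Z,  H_1 ≅ Z^2,  H_2 ≅ Z.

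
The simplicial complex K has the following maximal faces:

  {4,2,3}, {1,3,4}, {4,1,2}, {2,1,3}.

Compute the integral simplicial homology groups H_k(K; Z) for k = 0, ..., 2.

Fix the vertex order 1 < 2 < 3 < 4 and write every simplex with vertices in increasing order. Then dim K = 2 and the simplices of K are:

  0-simplices (4): [1], [2], [3], [4]
  1-simplices (6): [1,2], [1,3], [1,4], [2,3], [2,4], [3,4]
  2-simplices (4): [1,2,3], [1,2,4], [1,3,4], [2,3,4]

giving chain groups C_0 ≅ Z^4, C_1 ≅ Z^6, C_2 ≅ Z^4.

Boundary ∂_1: C_1 → C_0 maps an edge to its endpoints' difference, ∂[p,q] = q − p.
The 4×6 boundary matrix has rank 3 and Smith normal form diag(1,1,1).

∂_2: C_2 → C_1 maps a triangle to the signed sum of its edges. For instance
  ∂[1,2,3] = [2,3] − [1,3] + [1,2],
  ∂[2,3,4] = [3,4] − [2,4] + [2,3].
The 6×4 boundary matrix has rank 3 and Smith normal form diag(1,1,1).

Computing H_k = (kernel of ∂_k) / (image of ∂_{k+1}):

  H_0: rank C_0 − rank ∂_1 = 4 − 3 = 1, and the invariant factors of ∂_1 are all 1, so H_0 ≅ Z.
  H_1: rank ker ∂_1 − rank ∂_2 = (6 − 3) − 3 = 0, and the invariant factors of ∂_2 are all 1, so H_1 ≅ 0.
  H_2: rank ker ∂_2 − rank ∂_3 = (4 − 3) − 0 = 1, and there is no ∂_3, so H_2 ≅ Z.

As a check, the Euler characteristic is 4 − 6 + 4 = 2, which agrees with 1 − 0 + 1 = 2.
(K is a triangulation of the 2-sphere S^2.)

H_0 = Z,  H_1 = 0,  H_2 = Z.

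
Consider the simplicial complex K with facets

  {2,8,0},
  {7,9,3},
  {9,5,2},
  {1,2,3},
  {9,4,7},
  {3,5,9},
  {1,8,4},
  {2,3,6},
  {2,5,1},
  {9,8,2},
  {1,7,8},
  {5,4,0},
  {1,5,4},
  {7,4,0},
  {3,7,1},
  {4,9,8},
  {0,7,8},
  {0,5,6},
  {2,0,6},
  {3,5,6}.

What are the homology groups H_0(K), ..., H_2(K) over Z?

Order the vertices as 0 < 1 < 2 < 3 < 4 < 5 < 6 < 7 < 8 < 9. Listing each simplex with vertices in this order, K has dimension 2 with simplices:

  0-simplices (10): [0], [1], [2], [3], [4], [5], [6], [7], [8], [9]
  1-simplices (30): (30 of them)
  2-simplices (20): (20 of them)

Hence C_0 ≅ Z^10, C_1 ≅ Z^30, C_2 ≅ Z^20.

Boundary ∂_1: C_1 → C_0 maps an edge to its endpoints' difference, ∂[p,q] = q − p. For instance
  ∂[5,9] = [9] − [5].
This gives a 10×30 integer matrix of rank 9; reducing to Smith normal form yields diagonal entries (1,1,1,1,1,1,1,1,1).

Boundary ∂_2: C_2 → C_1 maps a triangle to the signed sum of its edges. For instance
  ∂[2,8,9] = [8,9] − [2,9] + [2,8],
  ∂[4,8,9] = [8,9] − [4,9] + [4,8].
As a 30×20 matrix over Z this has rank 20, with invariant factors (1,1,1,1,1,1,1,1,1,1,1,1,1,1,1,1,1,1,1,2).

Computing H_k = (kernel of ∂_k) / (image of ∂_{k+1}):

  H_0: rank C_0 − rank ∂_1 = 10 − 9 = 1, and the invariant factors of ∂_1 are all 1, so H_0 ≅ Z.
  H_1: rank ker ∂_1 − rank ∂_2 = (30 − 9) − 20 = 1, and ∂_2 has invariant factor 2 > 1, so H_1 ≅ Z × Z/2.
  H_2: rank ker ∂_2 − rank ∂_3 = (20 − 20) − 0 = 0, and there is no ∂_3, so H_2 ≅ 0.

As a check, the Euler characteristic is 10 − 30 + 20 = 0, which agrees with 1 − 1 + 0 = 0.

H_0 ≅ Z,  H_1 ≅ Z × Z/2,  H_2 = 0.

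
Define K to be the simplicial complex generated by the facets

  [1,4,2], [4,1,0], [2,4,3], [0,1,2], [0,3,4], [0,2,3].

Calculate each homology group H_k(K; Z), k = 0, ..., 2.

H_0 = Z,  H_1 = 0,  H_2 = Z.

We work with the vertex ordering 0 < 1 < 2 < 3 < 4. The simplices of K, each written with vertices in increasing order, are:

  0-simplices (5): [0], [1], [2], [3], [4]
  1-simplices (9): [0,1], [0,2], [0,3], [0,4], [1,2], [1,4], [2,3], [2,4], [3,4]
  2-simplices (6): [0,1,2], [0,1,4], [0,2,3], [0,3,4], [1,2,4], [2,3,4]

so the chain groups are C_0 ≅ Z^5, C_1 ≅ Z^9, C_2 ≅ Z^6.

Boundary ∂_1: C_1 → C_0 is given by ∂[p,q] = [q] − [p]. For instance
  ∂[3,4] = [4] − [3].
The 5×9 boundary matrix has rank 4 and Smith normal form diag(1,1,1,1).

Boundary ∂_2: C_2 → C_1 maps a triangle to the signed sum of its edges. For instance
  ∂[0,1,2] = [1,2] − [0,2] + [0,1],
  ∂[0,3,4] = [3,4] − [0,4] + [0,3].
As a 9×6 matrix over Z this has rank 5, with invariant factors (1,1,1,1,1).

Computing H_k = (kernel of ∂_k) / (image of ∂_{k+1}):

  H_0: rank C_0 − rank ∂_1 = 5 − 4 = 1, and the invariant factors of ∂_1 are all 1, so H_0 = Z.
  H_1: rank ker ∂_1 − rank ∂_2 = (9 − 4) − 5 = 0, and the invariant factors of ∂_2 are all 1, so H_1 = 0.
  H_2: rank ker ∂_2 − rank ∂_3 = (6 − 5) − 0 = 1, and there is no ∂_3, so H_2 = Z.

As a check, the Euler characteristic is 5 − 9 + 6 = 2, which agrees with 1 − 0 + 1 = 2.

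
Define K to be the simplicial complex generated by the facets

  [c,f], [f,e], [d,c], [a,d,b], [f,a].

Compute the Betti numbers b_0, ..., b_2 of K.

Fix the vertex order a < b < c < d < e < f and write every simplex with vertices in increasing order. Then dim K = 2 and the simplices of K are:

  0-simplices (6): a, b, c, d, e, f
  1-simplices (7): ab, ad, af, bd, cd, cf, ef
  2-simplices (1): abd

so the chain groups are C_0 ≅ Z^6, C_1 ≅ Z^7, C_2 ≅ Z^1.

The boundary map ∂_1: C_1 → C_0 maps an edge to its endpoints' difference, ∂[p,q] = q − p.
As a 6×7 matrix over Z this has rank 5, with invariant factors (1,1,1,1,1).

The boundary map ∂_2: C_2 → C_1 sends each 2-simplex [p,q,r] to [q,r] − [p,r] + [p,q]. For instance
  ∂abd = bd − ad + ab.
The 7×1 boundary matrix has rank 1 and Smith normal form diag(1).

From H_k ≅ ker(∂_k) / im(∂_{k+1}) we obtain:

  H_0: rank C_0 − rank ∂_1 = 6 − 5 = 1, and the invariant factors of ∂_1 are all 1, so H_0 ≅ Z.
  H_1: rank ker ∂_1 − rank ∂_2 = (7 − 5) − 1 = 1, and the invariant factors of ∂_2 are all 1, so H_1 ≅ Z.
  H_2: rank ker ∂_2 − rank ∂_3 = (1 − 1) − 0 = 0, and there is no ∂_3, so H_2 ≅ 0.

Hence the Betti numbers are b_0 = 1, b_1 = 1, b_2 = 0.

b_0 = 1, b_1 = 1, b_2 = 0.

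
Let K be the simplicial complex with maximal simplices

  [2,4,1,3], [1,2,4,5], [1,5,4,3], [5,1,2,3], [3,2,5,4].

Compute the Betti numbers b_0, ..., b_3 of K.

Fix the vertex order 1 < 2 < 3 < 4 < 5 and write every simplex with vertices in increasing order. Then dim K = 3 and the simplices of K are:

  0-simplices (5): [1], [2], [3], [4], [5]
  1-simplices (10): [1,2], [1,3], [1,4], [1,5], [2,3], [2,4], [2,5], [3,4], [3,5], [4,5]
  2-simplices (10): [1,2,3], [1,2,4], [1,2,5], [1,3,4], [1,3,5], [1,4,5], [2,3,4], [2,3,5], [2,4,5], [3,4,5]
  3-simplices (5): [1,2,3,4], [1,2,3,5], [1,2,4,5], [1,3,4,5], [2,3,4,5]

giving chain groups C_0 ≅ Z^5, C_1 ≅ Z^10, C_2 ≅ Z^10, C_3 ≅ Z^5.

The boundary map ∂_1: C_1 → C_0 sends each edge [p,q] (with p < q) to q − p.
The 5×10 boundary matrix has rank 4 and Smith normal form diag(1,1,1,1).

∂_2: C_2 → C_1 acts by ∂[p,q,r] = [q,r] − [p,r] + [p,q]. For instance
  ∂[2,4,5] = [4,5] − [2,5] + [2,4],
  ∂[1,3,4] = [3,4] − [1,4] + [1,3].
As a 10×10 matrix over Z this has rank 6, with invariant factors (1,1,1,1,1,1).

∂_3: C_3 → C_2 sends each 3-simplex σ to the alternating sum Σ_i (−1)^i (σ with its i-th vertex removed). For instance
  ∂[1,2,3,4] = [2,3,4] − [1,3,4] + [1,2,4] − [1,2,3],
  ∂[1,2,4,5] = [2,4,5] − [1,4,5] + [1,2,5] − [1,2,4].
The resulting 10×5 matrix has rank 4, and its Smith normal form has invariant factors (1,1,1,1).

Computing H_k = (kernel of ∂_k) / (image of ∂_{k+1}):

  H_0: rank C_0 − rank ∂_1 = 5 − 4 = 1, and the invariant factors of ∂_1 are all 1, so H_0 = Z.
  H_1: rank ker ∂_1 − rank ∂_2 = (10 − 4) − 6 = 0, and the invariant factors of ∂_2 are all 1, so H_1 = 0.
  H_2: rank ker ∂_2 − rank ∂_3 = (10 − 6) − 4 = 0, and the invariant factors of ∂_3 are all 1, so H_2 = 0.
  H_3: rank ker ∂_3 − rank ∂_4 = (5 − 4) − 0 = 1, and there is no ∂_4, so H_3 = Z.

As a check, the Euler characteristic is 5 − 10 + 10 − 5 = 0, which agrees with 1 − 0 + 0 − 1 = 0.

Hence the Betti numbers are b_0 = 1, b_1 = 0, b_2 = 0, b_3 = 1.

b_0 = 1, b_1 = 0, b_2 = 0, b_3 = 1.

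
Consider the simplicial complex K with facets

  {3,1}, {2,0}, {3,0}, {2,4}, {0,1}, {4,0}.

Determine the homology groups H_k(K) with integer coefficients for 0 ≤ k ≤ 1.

Fix the vertex order 0 < 1 < 2 < 3 < 4 and write every simplex with vertices in increasing order. Then dim K = 1 and the simplices of K are:

  0-simplices (5): [0], [1], [2], [3], [4]
  1-simplices (6): [0,1], [0,2], [0,3], [0,4], [1,3], [2,4]

Hence C_0 ≅ Z^5, C_1 ≅ Z^6.

Boundary ∂_1: C_1 → C_0 maps an edge to its endpoints' difference, ∂[p,q] = q − p. For instance
  ∂[0,4] = [4] − [0].
As a 5×6 matrix over Z this has rank 4, with invariant factors (1,1,1,1).

Computing H_k = (kernel of ∂_k) / (image of ∂_{k+1}):

  H_0: rank C_0 − rank ∂_1 = 5 − 4 = 1, and the invariant factors of ∂_1 are all 1, so H_0 = Z.
  H_1: rank ker ∂_1 − rank ∂_2 = (6 − 4) − 0 = 2, and there is no ∂_2, so H_1 = Z^2.

As a check, the Euler characteristic is 5 − 6 = -1, which agrees with 1 − 2 = -1.

H_0 ≅ Z,  H_1 ≅ Z^2.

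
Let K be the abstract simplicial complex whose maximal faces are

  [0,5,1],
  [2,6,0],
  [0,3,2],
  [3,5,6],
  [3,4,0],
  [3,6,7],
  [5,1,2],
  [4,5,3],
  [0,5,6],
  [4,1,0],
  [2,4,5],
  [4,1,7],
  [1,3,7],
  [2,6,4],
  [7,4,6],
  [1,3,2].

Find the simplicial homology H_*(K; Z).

K has 8 vertices, 24 edges, 16 triangles.
rank ∂_0 = 0, rank ∂_1 = 7 ⇒ b_0 = 8 − 0 − 7 = 1; all invariant factors of ∂_1 are 1 so no torsion. So H_0 ≅ Z.
rank ∂_1 = 7, rank ∂_2 = 15 ⇒ b_1 = 24 − 7 − 15 = 2; all invariant factors of ∂_2 are 1 so no torsion. So H_1 ≅ Z^2.
rank ∂_2 = 15, rank ∂_3 = 0 ⇒ b_2 = 16 − 15 − 0 = 1. So H_2 ≅ Z.

H_0 = Z,  H_1 = Z^2,  H_2 = Z.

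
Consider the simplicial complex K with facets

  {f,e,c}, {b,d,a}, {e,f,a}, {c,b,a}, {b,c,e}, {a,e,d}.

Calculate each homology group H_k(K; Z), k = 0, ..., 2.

H_0 ≅ Z,  H_1 ≅ Z,  H_2 = 0.

Fix the vertex order a < b < c < d < e < f and write every simplex with vertices in increasing order. Then dim K = 2 and the simplices of K are:

  0-simplices (6): a, b, c, d, e, f
  1-simplices (12): ab, ac, ad, ae, af, bc, bd, be, ce, cf, de, ef
  2-simplices (6): abc, abd, ade, aef, bce, cef

giving chain groups C_0 ≅ Z^6, C_1 ≅ Z^12, C_2 ≅ Z^6.

∂_1: C_1 → C_0 maps an edge to its endpoints' difference, ∂[p,q] = q − p. For instance
  ∂ae = e − a.
This gives a 6×12 integer matrix of rank 5; reducing to Smith normal form yields diagonal entries (1,1,1,1,1).

Boundary ∂_2: C_2 → C_1 maps a triangle to the signed sum of its edges. For instance
  ∂bce = ce − be + bc,
  ∂ade = de − ae + ad.
The resulting 12×6 matrix has rank 6, and its Smith normal form has invariant factors (1,1,1,1,1,1).

Reading off H_k = ker ∂_k / im ∂_{k+1}:

  H_0: rank C_0 − rank ∂_1 = 6 − 5 = 1, and the invariant factors of ∂_1 are all 1, so H_0 = Z.
  H_1: rank ker ∂_1 − rank ∂_2 = (12 − 5) − 6 = 1, and the invariant factors of ∂_2 are all 1, so H_1 = Z.
  H_2: rank ker ∂_2 − rank ∂_3 = (6 − 6) − 0 = 0, and there is no ∂_3, so H_2 = 0.

As a check, the Euler characteristic is 6 − 12 + 6 = 0, which agrees with 1 − 1 + 0 = 0.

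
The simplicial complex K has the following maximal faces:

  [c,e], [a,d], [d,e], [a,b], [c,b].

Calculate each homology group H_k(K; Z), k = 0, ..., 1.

H_0 ≅ Z,  H_1 ≅ Z.

We work with the vertex ordering a < b < c < d < e. The simplices of K, each written with vertices in increasing order, are:

  0-simplices (5): a, b, c, d, e
  1-simplices (5): ab, ad, bc, ce, de

giving chain groups C_0 ≅ Z^5, C_1 ≅ Z^5.

Boundary ∂_1: C_1 → C_0 sends each edge [p,q] (with p < q) to q − p.
The resulting 5×5 matrix has rank 4, and its Smith normal form has invariant factors (1,1,1,1).

Now H_k = ker ∂_k / im ∂_{k+1}, so:

  H_0: rank C_0 − rank ∂_1 = 5 − 4 = 1, and the invariant factors of ∂_1 are all 1, so H_0 = Z.
  H_1: rank ker ∂_1 − rank ∂_2 = (5 − 4) − 0 = 1, and there is no ∂_2, so H_1 = Z.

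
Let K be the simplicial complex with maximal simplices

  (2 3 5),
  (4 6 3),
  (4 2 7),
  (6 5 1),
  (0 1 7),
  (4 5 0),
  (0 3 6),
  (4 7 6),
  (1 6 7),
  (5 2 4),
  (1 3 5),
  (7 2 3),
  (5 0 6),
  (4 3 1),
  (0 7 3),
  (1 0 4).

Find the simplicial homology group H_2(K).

H_2 = Z.

Take the total order 0 < 1 < 2 < 3 < 4 < 5 < 6 < 7 on the vertex set. Then K (dimension 2) consists of the simplices:

  0-simplices (8): [0], [1], [2], [3], [4], [5], [6], [7]
  1-simplices (24): (24 of them)
  2-simplices (16): [0,1,4], [0,1,7], [0,3,6], [0,3,7], [0,4,5], [0,5,6], [1,3,4], [1,3,5], [1,5,6], [1,6,7], [2,3,5], [2,3,7], [2,4,5], [2,4,7], [3,4,6], [4,6,7]

giving chain groups C_0 ≅ Z^8, C_1 ≅ Z^24, C_2 ≅ Z^16.

The boundary map ∂_1: C_1 → C_0 sends each edge [p,q] (with p < q) to q − p.
The resulting 8×24 matrix has rank 7, and its Smith normal form has invariant factors (1,1,1,1,1,1,1).

∂_2: C_2 → C_1 maps a triangle to the signed sum of its edges. For instance
  ∂[0,5,6] = [5,6] − [0,6] + [0,5],
  ∂[2,4,5] = [4,5] − [2,5] + [2,4].
The 24×16 boundary matrix has rank 15 and Smith normal form diag(1,1,1,1,1,1,1,1,1,1,1,1,1,1,1).

Now H_k = ker ∂_k / im ∂_{k+1}, so:

  H_2: rank ker ∂_2 − rank ∂_3 = (16 − 15) − 0 = 1, and there is no ∂_3, so H_2 = Z.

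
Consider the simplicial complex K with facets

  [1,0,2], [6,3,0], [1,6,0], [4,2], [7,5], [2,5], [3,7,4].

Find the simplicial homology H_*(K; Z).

Fix the vertex order 0 < 1 < 2 < 3 < 4 < 5 < 6 < 7 and write every simplex with vertices in increasing order. Then dim K = 2 and the simplices of K are:

  0-simplices (8): [0], [1], [2], [3], [4], [5], [6], [7]
  1-simplices (13): [0,1], [0,2], [0,3], [0,6], [1,2], [1,6], [2,4], [2,5], [3,4], [3,6], [3,7], [4,7], [5,7]
  2-simplices (4): [0,1,2], [0,1,6], [0,3,6], [3,4,7]

giving chain groups C_0 ≅ Z^8, C_1 ≅ Z^13, C_2 ≅ Z^4.

∂_1: C_1 → C_0 sends each edge [p,q] (with p < q) to q − p.
This gives a 8×13 integer matrix of rank 7; reducing to Smith normal form yields diagonal entries (1,1,1,1,1,1,1).

The boundary map ∂_2: C_2 → C_1 acts by ∂[p,q,r] = [q,r] − [p,r] + [p,q]. For instance
  ∂[3,4,7] = [4,7] − [3,7] + [3,4],
  ∂[0,3,6] = [3,6] − [0,6] + [0,3].
The resulting 13×4 matrix has rank 4, and its Smith normal form has invariant factors (1,1,1,1).

Computing H_k = (kernel of ∂_k) / (image of ∂_{k+1}):

  H_0: rank C_0 − rank ∂_1 = 8 − 7 = 1, and the invariant factors of ∂_1 are all 1, so H_0 = Z.
  H_1: rank ker ∂_1 − rank ∂_2 = (13 − 7) − 4 = 2, and the invariant factors of ∂_2 are all 1, so H_1 = Z^2.
  H_2: rank ker ∂_2 − rank ∂_3 = (4 − 4) − 0 = 0, and there is no ∂_3, so H_2 = 0.

H_0 ≅ Z,  H_1 ≅ Z^2,  H_2 = 0.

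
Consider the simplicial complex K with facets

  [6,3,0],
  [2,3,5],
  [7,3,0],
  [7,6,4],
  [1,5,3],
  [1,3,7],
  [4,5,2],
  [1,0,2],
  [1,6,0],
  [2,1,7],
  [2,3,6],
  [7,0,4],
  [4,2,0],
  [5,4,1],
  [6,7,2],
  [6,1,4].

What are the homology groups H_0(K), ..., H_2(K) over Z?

Order the vertices as 0 < 1 < 2 < 3 < 4 < 5 < 6 < 7. Listing each simplex with vertices in this order, K has dimension 2 with simplices:

  0-simplices (8): [0], [1], [2], [3], [4], [5], [6], [7]
  1-simplices (24): (24 of them)
  2-simplices (16): [0,1,2], [0,1,6], [0,2,4], [0,3,6], [0,3,7], [0,4,7], [1,2,7], [1,3,5], [1,3,7], [1,4,5], [1,4,6], [2,3,5], [2,3,6], [2,4,5], [2,6,7], [4,6,7]

so the chain groups are C_0 ≅ Z^8, C_1 ≅ Z^24, C_2 ≅ Z^16.

∂_1: C_1 → C_0 is given by ∂[p,q] = [q] − [p].
The resulting 8×24 matrix has rank 7, and its Smith normal form has invariant factors (1,1,1,1,1,1,1).

Boundary ∂_2: C_2 → C_1 maps a triangle to the signed sum of its edges. For instance
  ∂[2,3,6] = [3,6] − [2,6] + [2,3],
  ∂[2,6,7] = [6,7] − [2,7] + [2,6].
The resulting 24×16 matrix has rank 15, and its Smith normal form has invariant factors (1,1,1,1,1,1,1,1,1,1,1,1,1,1,1).

Reading off H_k = ker ∂_k / im ∂_{k+1}:

  H_0: rank C_0 − rank ∂_1 = 8 − 7 = 1, and the invariant factors of ∂_1 are all 1, so H_0 ≅ Z.
  H_1: rank ker ∂_1 − rank ∂_2 = (24 − 7) − 15 = 2, and the invariant factors of ∂_2 are all 1, so H_1 ≅ Z^2.
  H_2: rank ker ∂_2 − rank ∂_3 = (16 − 15) − 0 = 1, and there is no ∂_3, so H_2 ≅ Z.

H_0 ≅ Z,  H_1 ≅ Z^2,  H_2 ≅ Z.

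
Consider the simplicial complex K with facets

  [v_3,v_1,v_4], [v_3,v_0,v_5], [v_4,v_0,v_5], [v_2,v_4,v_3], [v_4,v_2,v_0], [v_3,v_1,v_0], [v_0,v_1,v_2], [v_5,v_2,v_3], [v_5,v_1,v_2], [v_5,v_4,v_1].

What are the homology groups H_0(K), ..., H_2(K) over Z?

H_0 ≅ Z,  H_1 ≅ Z/2,  H_2 = 0.

Fix the vertex order v_0 < v_1 < v_2 < v_3 < v_4 < v_5 and write every simplex with vertices in increasing order. Then dim K = 2 and the simplices of K are:

  0-simplices (6): [v_0], [v_1], [v_2], [v_3], [v_4], [v_5]
  1-simplices (15): (15 of them)
  2-simplices (10): [v_0,v_1,v_2], [v_0,v_1,v_3], [v_0,v_2,v_4], [v_0,v_3,v_5], [v_0,v_4,v_5], [v_1,v_2,v_5], [v_1,v_3,v_4], [v_1,v_4,v_5], [v_2,v_3,v_4], [v_2,v_3,v_5]

so the chain groups are C_0 ≅ Z^6, C_1 ≅ Z^15, C_2 ≅ Z^10.

∂_1: C_1 → C_0 is given by ∂[p,q] = [q] − [p]. For instance
  ∂[v_1,v_2] = [v_2] − [v_1].
The resulting 6×15 matrix has rank 5, and its Smith normal form has invariant factors (1,1,1,1,1).

∂_2: C_2 → C_1 maps a triangle to the signed sum of its edges. For instance
  ∂[v_2,v_3,v_4] = [v_3,v_4] − [v_2,v_4] + [v_2,v_3],
  ∂[v_0,v_1,v_3] = [v_1,v_3] − [v_0,v_3] + [v_0,v_1].
The 15×10 boundary matrix has rank 10 and Smith normal form diag(1,1,1,1,1,1,1,1,1,2).

Computing H_k = (kernel of ∂_k) / (image of ∂_{k+1}):

  H_0: rank C_0 − rank ∂_1 = 6 − 5 = 1, and the invariant factors of ∂_1 are all 1, so H_0 ≅ Z.
  H_1: rank ker ∂_1 − rank ∂_2 = (15 − 5) − 10 = 0, and ∂_2 has invariant factor 2 > 1, so H_1 ≅ Z/2.
  H_2: rank ker ∂_2 − rank ∂_3 = (10 − 10) − 0 = 0, and there is no ∂_3, so H_2 ≅ 0.

(K is a triangulation of the real projective plane RP^2.)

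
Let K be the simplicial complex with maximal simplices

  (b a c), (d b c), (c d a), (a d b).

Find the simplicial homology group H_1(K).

Fix the vertex order a < b < c < d and write every simplex with vertices in increasing order. Then dim K = 2 and the simplices of K are:

  0-simplices (4): a, b, c, d
  1-simplices (6): ab, ac, ad, bc, bd, cd
  2-simplices (4): abc, abd, acd, bcd

giving chain groups C_0 ≅ Z^4, C_1 ≅ Z^6, C_2 ≅ Z^4.

The boundary map ∂_1: C_1 → C_0 sends each edge [p,q] (with p < q) to q − p.
The resulting 4×6 matrix has rank 3, and its Smith normal form has invariant factors (1,1,1).

The boundary map ∂_2: C_2 → C_1 sends each 2-simplex [p,q,r] to [q,r] − [p,r] + [p,q]. For instance
  ∂abc = bc − ac + ab,
  ∂acd = cd − ad + ac.
The 6×4 boundary matrix has rank 3 and Smith normal form diag(1,1,1).

From H_k ≅ ker(∂_k) / im(∂_{k+1}) we obtain:

  H_1: rank ker ∂_1 − rank ∂_2 = (6 − 3) − 3 = 0, and the invariant factors of ∂_2 are all 1, so H_1 ≅ 0.

H_1 ≅ 0.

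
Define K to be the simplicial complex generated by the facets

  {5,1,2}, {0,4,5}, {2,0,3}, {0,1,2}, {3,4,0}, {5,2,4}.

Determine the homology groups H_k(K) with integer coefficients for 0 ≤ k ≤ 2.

H_0 = Z,  H_1 = Z,  H_2 = 0.

K has 6 vertices, 12 edges, 6 triangles.
rank ∂_0 = 0, rank ∂_1 = 5 ⇒ b_0 = 6 − 0 − 5 = 1; all invariant factors of ∂_1 are 1 so no torsion. So H_0 ≅ Z.
rank ∂_1 = 5, rank ∂_2 = 6 ⇒ b_1 = 12 − 5 − 6 = 1; all invariant factors of ∂_2 are 1 so no torsion. So H_1 ≅ Z.
rank ∂_2 = 6, rank ∂_3 = 0 ⇒ b_2 = 6 − 6 − 0 = 0. So H_2 ≅ 0.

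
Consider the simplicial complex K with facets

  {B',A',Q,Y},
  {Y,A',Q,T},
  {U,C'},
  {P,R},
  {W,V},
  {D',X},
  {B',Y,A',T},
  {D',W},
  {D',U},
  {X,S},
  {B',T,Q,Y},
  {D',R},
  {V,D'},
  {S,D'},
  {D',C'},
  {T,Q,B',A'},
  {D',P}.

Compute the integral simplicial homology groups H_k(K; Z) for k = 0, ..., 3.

Fix the vertex order P < Q < R < S < T < U < V < W < X < Y < A' < B' < C' < D' and write every simplex with vertices in increasing order. Then dim K = 3 and the simplices of K are:

  0-simplices (14): [P], [Q], [R], [S], [T], [U], [V], [W], [X], [Y], [A'], [B'], [C'], [D']
  1-simplices (22): (22 of them)
  2-simplices (10): [Q,T,Y], [Q,T,A'], [Q,T,B'], [Q,Y,A'], [Q,Y,B'], [Q,A',B'], [T,Y,A'], [T,Y,B'], [T,A',B'], [Y,A',B']
  3-simplices (5): [Q,T,Y,A'], [Q,T,Y,B'], [Q,T,A',B'], [Q,Y,A',B'], [T,Y,A',B']

giving chain groups C_0 ≅ Z^14, C_1 ≅ Z^22, C_2 ≅ Z^10, C_3 ≅ Z^5.

The boundary map ∂_1: C_1 → C_0 sends each edge [p,q] (with p < q) to q − p. For instance
  ∂[T,Y] = [Y] − [T].
This gives a 14×22 integer matrix of rank 12; reducing to Smith normal form yields diagonal entries (1,1,1,1,1,1,1,1,1,1,1,1).

∂_2: C_2 → C_1 sends each 2-simplex [p,q,r] to [q,r] − [p,r] + [p,q]. For instance
  ∂[Q,T,B'] = [T,B'] − [Q,B'] + [Q,T],
  ∂[Q,Y,B'] = [Y,B'] − [Q,B'] + [Q,Y].
The 22×10 boundary matrix has rank 6 and Smith normal form diag(1,1,1,1,1,1).

Boundary ∂_3: C_3 → C_2 sends each 3-simplex σ to the alternating sum Σ_i (−1)^i (σ with its i-th vertex removed). For instance
  ∂[Q,T,A',B'] = [T,A',B'] − [Q,A',B'] + [Q,T,B'] − [Q,T,A'],
  ∂[Q,T,Y,A'] = [T,Y,A'] − [Q,Y,A'] + [Q,T,A'] − [Q,T,Y].
The resulting 10×5 matrix has rank 4, and its Smith normal form has invariant factors (1,1,1,1).

Computing H_k = (kernel of ∂_k) / (image of ∂_{k+1}):

  H_0: rank C_0 − rank ∂_1 = 14 − 12 = 2, and the invariant factors of ∂_1 are all 1, so H_0 ≅ Z^2.
  H_1: rank ker ∂_1 − rank ∂_2 = (22 − 12) − 6 = 4, and the invariant factors of ∂_2 are all 1, so H_1 ≅ Z^4.
  H_2: rank ker ∂_2 − rank ∂_3 = (10 − 6) − 4 = 0, and the invariant factors of ∂_3 are all 1, so H_2 ≅ 0.
  H_3: rank ker ∂_3 − rank ∂_4 = (5 − 4) − 0 = 1, and there is no ∂_4, so H_3 ≅ Z.

As a check, the Euler characteristic is 14 − 22 + 10 − 5 = -3, which agrees with 2 − 4 + 0 − 1 = -3.

H_0 ≅ Z^2,  H_1 ≅ Z^4,  H_2 = 0,  H_3 ≅ Z.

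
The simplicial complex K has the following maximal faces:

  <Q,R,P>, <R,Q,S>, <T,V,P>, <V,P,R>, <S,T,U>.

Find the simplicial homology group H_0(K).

Take the total order P < Q < R < S < T < U < V on the vertex set. Then K (dimension 2) consists of the simplices:

  0-simplices (7): P, Q, R, S, T, U, V
  1-simplices (12): PQ, PR, PT, PV, QR, QS, RS, RV, ST, SU, TU, TV
  2-simplices (5): PQR, PRV, PTV, QRS, STU

giving chain groups C_0 ≅ Z^7, C_1 ≅ Z^12, C_2 ≅ Z^5.

The boundary map ∂_1: C_1 → C_0 maps an edge to its endpoints' difference, ∂[p,q] = q − p.
The 7×12 boundary matrix has rank 6 and Smith normal form diag(1,1,1,1,1,1).

Boundary ∂_2: C_2 → C_1 sends each 2-simplex [p,q,r] to [q,r] − [p,r] + [p,q]. For instance
  ∂PRV = RV − PV + PR,
  ∂STU = TU − SU + ST.
The resulting 12×5 matrix has rank 5, and its Smith normal form has invariant factors (1,1,1,1,1).

Now H_k = ker ∂_k / im ∂_{k+1}, so:

  H_0: rank C_0 − rank ∂_1 = 7 − 6 = 1, and the invariant factors of ∂_1 are all 1, so H_0 = Z.

H_0 ≅ Z.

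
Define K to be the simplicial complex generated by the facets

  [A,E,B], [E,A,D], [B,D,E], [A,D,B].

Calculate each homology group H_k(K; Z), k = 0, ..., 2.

H_0 = Z,  H_1 = 0,  H_2 = Z.

Order the vertices as A < B < D < E. Listing each simplex with vertices in this order, K has dimension 2 with simplices:

  0-simplices (4): A, B, D, E
  1-simplices (6): AB, AD, AE, BD, BE, DE
  2-simplices (4): ABD, ABE, ADE, BDE

giving chain groups C_0 ≅ Z^4, C_1 ≅ Z^6, C_2 ≅ Z^4.

The boundary map ∂_1: C_1 → C_0 sends each edge [p,q] (with p < q) to q − p.
As a 4×6 matrix over Z this has rank 3, with invariant factors (1,1,1).

∂_2: C_2 → C_1 maps a triangle to the signed sum of its edges. For instance
  ∂ABE = BE − AE + AB,
  ∂BDE = DE − BE + BD.
The resulting 6×4 matrix has rank 3, and its Smith normal form has invariant factors (1,1,1).

Now H_k = ker ∂_k / im ∂_{k+1}, so:

  H_0: rank C_0 − rank ∂_1 = 4 − 3 = 1, and the invariant factors of ∂_1 are all 1, so H_0 ≅ Z.
  H_1: rank ker ∂_1 − rank ∂_2 = (6 − 3) − 3 = 0, and the invariant factors of ∂_2 are all 1, so H_1 ≅ 0.
  H_2: rank ker ∂_2 − rank ∂_3 = (4 − 3) − 0 = 1, and there is no ∂_3, so H_2 ≅ Z.

As a check, the Euler characteristic is 4 − 6 + 4 = 2, which agrees with 1 − 0 + 1 = 2.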